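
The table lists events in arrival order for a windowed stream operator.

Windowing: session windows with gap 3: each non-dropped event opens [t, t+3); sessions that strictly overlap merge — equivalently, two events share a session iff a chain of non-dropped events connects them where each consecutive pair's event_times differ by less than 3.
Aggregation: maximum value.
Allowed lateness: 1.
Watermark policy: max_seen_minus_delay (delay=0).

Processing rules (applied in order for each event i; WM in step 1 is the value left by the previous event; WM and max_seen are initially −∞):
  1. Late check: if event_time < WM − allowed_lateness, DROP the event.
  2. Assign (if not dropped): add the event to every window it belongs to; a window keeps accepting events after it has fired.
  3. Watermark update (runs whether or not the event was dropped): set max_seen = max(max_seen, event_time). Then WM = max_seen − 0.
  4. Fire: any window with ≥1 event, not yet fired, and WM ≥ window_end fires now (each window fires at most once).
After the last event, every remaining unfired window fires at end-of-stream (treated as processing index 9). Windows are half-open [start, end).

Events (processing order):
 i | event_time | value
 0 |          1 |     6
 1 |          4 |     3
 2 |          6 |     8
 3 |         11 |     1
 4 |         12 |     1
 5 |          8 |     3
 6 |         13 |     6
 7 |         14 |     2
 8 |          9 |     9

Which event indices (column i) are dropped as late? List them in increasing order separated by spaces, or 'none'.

i=0 t=1 v=6: → [1,4); WM=1
i=1 t=4 v=3: → [4,7); WM=4
i=2 t=6 v=8: → [4,9); WM=6
i=3 t=11 v=1: → [11,14); WM=11
i=4 t=12 v=1: → [11,15); WM=12
i=5 t=8 v=3: DROP (t<12-1); WM=12
i=6 t=13 v=6: → [11,16); WM=13
i=7 t=14 v=2: → [11,17); WM=14
i=8 t=9 v=9: DROP (t<14-1); WM=14

5 8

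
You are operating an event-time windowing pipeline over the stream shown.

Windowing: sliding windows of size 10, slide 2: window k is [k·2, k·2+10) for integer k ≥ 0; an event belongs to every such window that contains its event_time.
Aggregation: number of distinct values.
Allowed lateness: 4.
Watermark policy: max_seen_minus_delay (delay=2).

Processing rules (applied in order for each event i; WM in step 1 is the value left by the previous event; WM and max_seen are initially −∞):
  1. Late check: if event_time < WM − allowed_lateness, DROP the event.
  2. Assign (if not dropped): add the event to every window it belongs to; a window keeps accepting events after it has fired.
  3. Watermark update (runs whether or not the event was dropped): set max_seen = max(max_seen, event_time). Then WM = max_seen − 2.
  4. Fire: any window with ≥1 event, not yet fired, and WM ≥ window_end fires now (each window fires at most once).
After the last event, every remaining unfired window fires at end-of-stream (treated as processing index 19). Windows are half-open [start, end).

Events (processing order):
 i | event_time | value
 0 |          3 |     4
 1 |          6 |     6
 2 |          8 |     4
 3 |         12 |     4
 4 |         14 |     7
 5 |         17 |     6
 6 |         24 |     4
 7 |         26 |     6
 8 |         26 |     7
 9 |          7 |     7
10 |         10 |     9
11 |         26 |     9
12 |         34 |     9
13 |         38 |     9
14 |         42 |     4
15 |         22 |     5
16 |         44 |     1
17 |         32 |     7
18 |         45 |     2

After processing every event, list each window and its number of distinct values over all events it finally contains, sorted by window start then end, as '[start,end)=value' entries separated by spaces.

[0,10)=2 [2,12)=2 [4,14)=2 [6,16)=3 [8,18)=3 [10,20)=3 [12,22)=3 [14,24)=2 [16,26)=2 [18,28)=4 [20,30)=4 [22,32)=4 [24,34)=4 [26,36)=3 [28,38)=1 [30,40)=1 [32,42)=1 [34,44)=2 [36,46)=4 [38,48)=4 [40,50)=3 [42,52)=3 [44,54)=2

i=0 t=3 v=4: → [2,12),[0,10); WM=1
i=1 t=6 v=6: → [6,16),[4,14),[2,12),[0,10); WM=4
i=2 t=8 v=4: → [8,18),[6,16),[4,14),[2,12),[0,10); WM=6
i=3 t=12 v=4: → [12,22),[10,20),[8,18),[6,16),[4,14); WM=10; [0,10) fires=2
i=4 t=14 v=7: → [14,24),[12,22),[10,20),[8,18),[6,16); WM=12; [2,12) fires=2
i=5 t=17 v=6: → [16,26),[14,24),[12,22),[10,20),[8,18); WM=15; [4,14) fires=2
i=6 t=24 v=4: → [24,34),[22,32),[20,30),[18,28),[16,26); WM=22; [6,16) fires=3 [8,18) fires=3 [10,20) fires=3 [12,22) fires=3
i=7 t=26 v=6: → [26,36),[24,34),[22,32),[20,30),[18,28); WM=24; [14,24) fires=2
i=8 t=26 v=7: → [26,36),[24,34),[22,32),[20,30),[18,28); WM=24
i=9 t=7 v=7: DROP (t<24-4); WM=24
i=10 t=10 v=9: DROP (t<24-4); WM=24
i=11 t=26 v=9: → [26,36),[24,34),[22,32),[20,30),[18,28); WM=24
i=12 t=34 v=9: → [34,44),[32,42),[30,40),[28,38),[26,36); WM=32; [16,26) fires=2 [18,28) fires=4 [20,30) fires=4 [22,32) fires=4
i=13 t=38 v=9: → [38,48),[36,46),[34,44),[32,42),[30,40); WM=36; [24,34) fires=4 [26,36) fires=3
i=14 t=42 v=4: → [42,52),[40,50),[38,48),[36,46),[34,44); WM=40; [28,38) fires=1 [30,40) fires=1
i=15 t=22 v=5: DROP (t<40-4); WM=40
i=16 t=44 v=1: → [44,54),[42,52),[40,50),[38,48),[36,46); WM=42; [32,42) fires=1
i=17 t=32 v=7: DROP (t<42-4); WM=42
i=18 t=45 v=2: → [44,54),[42,52),[40,50),[38,48),[36,46); WM=43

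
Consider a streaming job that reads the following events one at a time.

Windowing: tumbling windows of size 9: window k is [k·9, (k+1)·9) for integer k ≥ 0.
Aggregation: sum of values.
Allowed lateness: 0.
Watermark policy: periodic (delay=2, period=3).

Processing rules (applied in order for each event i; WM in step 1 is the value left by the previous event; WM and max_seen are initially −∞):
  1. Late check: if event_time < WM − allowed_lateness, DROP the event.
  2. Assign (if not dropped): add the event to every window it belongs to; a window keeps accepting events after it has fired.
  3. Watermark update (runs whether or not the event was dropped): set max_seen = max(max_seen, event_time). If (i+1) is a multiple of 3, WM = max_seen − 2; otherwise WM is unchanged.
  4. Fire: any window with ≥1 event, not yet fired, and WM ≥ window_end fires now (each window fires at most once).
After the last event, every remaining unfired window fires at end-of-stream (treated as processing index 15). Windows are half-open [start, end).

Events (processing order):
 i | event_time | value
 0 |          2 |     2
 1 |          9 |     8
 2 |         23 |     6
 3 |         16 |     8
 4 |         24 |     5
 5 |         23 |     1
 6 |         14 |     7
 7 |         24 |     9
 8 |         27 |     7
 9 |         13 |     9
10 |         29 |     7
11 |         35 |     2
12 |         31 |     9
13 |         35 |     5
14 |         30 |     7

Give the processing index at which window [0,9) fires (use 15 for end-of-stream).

i=0 t=2 v=2: → [0,9); WM=−∞
i=1 t=9 v=8: → [9,18); WM=−∞
i=2 t=23 v=6: → [18,27); WM=21; [0,9) fires=2 [9,18) fires=8
i=3 t=16 v=8: DROP (t<21-0); WM=21
i=4 t=24 v=5: → [18,27); WM=21
i=5 t=23 v=1: → [18,27); WM=22
i=6 t=14 v=7: DROP (t<22-0); WM=22
i=7 t=24 v=9: → [18,27); WM=22
i=8 t=27 v=7: → [27,36); WM=25
i=9 t=13 v=9: DROP (t<25-0); WM=25
i=10 t=29 v=7: → [27,36); WM=25
i=11 t=35 v=2: → [27,36); WM=33; [18,27) fires=21
i=12 t=31 v=9: DROP (t<33-0); WM=33
i=13 t=35 v=5: → [27,36); WM=33
i=14 t=30 v=7: DROP (t<33-0); WM=33

2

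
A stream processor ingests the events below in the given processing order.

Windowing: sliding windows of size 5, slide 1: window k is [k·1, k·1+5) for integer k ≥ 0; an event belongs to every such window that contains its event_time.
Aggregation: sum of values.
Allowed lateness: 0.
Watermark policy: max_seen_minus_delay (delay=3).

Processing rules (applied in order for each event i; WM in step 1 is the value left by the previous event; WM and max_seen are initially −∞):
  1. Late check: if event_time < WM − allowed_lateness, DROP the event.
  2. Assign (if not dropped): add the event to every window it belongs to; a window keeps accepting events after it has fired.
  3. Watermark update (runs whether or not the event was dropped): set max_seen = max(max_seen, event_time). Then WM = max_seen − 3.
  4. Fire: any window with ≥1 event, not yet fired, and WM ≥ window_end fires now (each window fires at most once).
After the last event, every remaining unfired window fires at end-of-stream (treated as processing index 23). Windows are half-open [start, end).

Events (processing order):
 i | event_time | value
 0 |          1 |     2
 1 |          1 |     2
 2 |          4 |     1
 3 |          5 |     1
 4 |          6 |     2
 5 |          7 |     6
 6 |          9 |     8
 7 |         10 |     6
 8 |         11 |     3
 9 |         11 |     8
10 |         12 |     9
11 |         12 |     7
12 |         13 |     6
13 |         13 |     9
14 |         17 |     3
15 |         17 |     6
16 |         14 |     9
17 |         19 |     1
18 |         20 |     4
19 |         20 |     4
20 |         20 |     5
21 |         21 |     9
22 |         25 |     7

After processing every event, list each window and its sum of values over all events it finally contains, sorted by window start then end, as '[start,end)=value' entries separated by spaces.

i=0 t=1 v=2: → [1,6),[0,5); WM=-2
i=1 t=1 v=2: → [1,6),[0,5); WM=-2
i=2 t=4 v=1: → [4,9),[3,8),[2,7),[1,6),[0,5); WM=1
i=3 t=5 v=1: → [5,10),[4,9),[3,8),[2,7),[1,6); WM=2
i=4 t=6 v=2: → [6,11),[5,10),[4,9),[3,8),[2,7); WM=3
i=5 t=7 v=6: → [7,12),[6,11),[5,10),[4,9),[3,8); WM=4
i=6 t=9 v=8: → [9,14),[8,13),[7,12),[6,11),[5,10); WM=6; [0,5) fires=5 [1,6) fires=6
i=7 t=10 v=6: → [10,15),[9,14),[8,13),[7,12),[6,11); WM=7; [2,7) fires=4
i=8 t=11 v=3: → [11,16),[10,15),[9,14),[8,13),[7,12); WM=8; [3,8) fires=10
i=9 t=11 v=8: → [11,16),[10,15),[9,14),[8,13),[7,12); WM=8
i=10 t=12 v=9: → [12,17),[11,16),[10,15),[9,14),[8,13); WM=9; [4,9) fires=10
i=11 t=12 v=7: → [12,17),[11,16),[10,15),[9,14),[8,13); WM=9
i=12 t=13 v=6: → [13,18),[12,17),[11,16),[10,15),[9,14); WM=10; [5,10) fires=17
i=13 t=13 v=9: → [13,18),[12,17),[11,16),[10,15),[9,14); WM=10
i=14 t=17 v=3: → [17,22),[16,21),[15,20),[14,19),[13,18); WM=14; [6,11) fires=22 [7,12) fires=31 [8,13) fires=41 [9,14) fires=56
i=15 t=17 v=6: → [17,22),[16,21),[15,20),[14,19),[13,18); WM=14
i=16 t=14 v=9: → [14,19),[13,18),[12,17),[11,16),[10,15); WM=14
i=17 t=19 v=1: → [19,24),[18,23),[17,22),[16,21),[15,20); WM=16; [10,15) fires=57 [11,16) fires=51
i=18 t=20 v=4: → [20,25),[19,24),[18,23),[17,22),[16,21); WM=17; [12,17) fires=40
i=19 t=20 v=4: → [20,25),[19,24),[18,23),[17,22),[16,21); WM=17
i=20 t=20 v=5: → [20,25),[19,24),[18,23),[17,22),[16,21); WM=17
i=21 t=21 v=9: → [21,26),[20,25),[19,24),[18,23),[17,22); WM=18; [13,18) fires=33
i=22 t=25 v=7: → [25,30),[24,29),[23,28),[22,27),[21,26); WM=22; [14,19) fires=18 [15,20) fires=10 [16,21) fires=23 [17,22) fires=32

[0,5)=5 [1,6)=6 [2,7)=4 [3,8)=10 [4,9)=10 [5,10)=17 [6,11)=22 [7,12)=31 [8,13)=41 [9,14)=56 [10,15)=57 [11,16)=51 [12,17)=40 [13,18)=33 [14,19)=18 [15,20)=10 [16,21)=23 [17,22)=32 [18,23)=23 [19,24)=23 [20,25)=22 [21,26)=16 [22,27)=7 [23,28)=7 [24,29)=7 [25,30)=7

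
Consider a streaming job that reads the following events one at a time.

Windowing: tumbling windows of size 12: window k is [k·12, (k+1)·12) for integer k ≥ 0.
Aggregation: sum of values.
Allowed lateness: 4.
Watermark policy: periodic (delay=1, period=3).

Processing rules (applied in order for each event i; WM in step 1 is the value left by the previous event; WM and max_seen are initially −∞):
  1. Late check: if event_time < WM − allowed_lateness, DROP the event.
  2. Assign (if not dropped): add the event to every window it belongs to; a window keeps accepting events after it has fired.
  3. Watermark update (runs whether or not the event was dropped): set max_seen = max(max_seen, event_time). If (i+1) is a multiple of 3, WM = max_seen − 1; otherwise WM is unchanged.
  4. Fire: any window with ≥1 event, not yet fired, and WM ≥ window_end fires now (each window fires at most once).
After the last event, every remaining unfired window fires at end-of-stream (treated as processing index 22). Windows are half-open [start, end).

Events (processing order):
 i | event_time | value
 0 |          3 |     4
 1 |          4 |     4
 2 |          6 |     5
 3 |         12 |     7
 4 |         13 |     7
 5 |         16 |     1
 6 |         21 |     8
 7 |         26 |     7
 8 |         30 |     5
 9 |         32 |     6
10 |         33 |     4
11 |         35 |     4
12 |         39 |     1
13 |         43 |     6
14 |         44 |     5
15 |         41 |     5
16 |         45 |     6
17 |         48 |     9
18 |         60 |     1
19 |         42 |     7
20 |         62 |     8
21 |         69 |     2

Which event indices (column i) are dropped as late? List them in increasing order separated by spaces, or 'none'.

i=0 t=3 v=4: → [0,12); WM=−∞
i=1 t=4 v=4: → [0,12); WM=−∞
i=2 t=6 v=5: → [0,12); WM=5
i=3 t=12 v=7: → [12,24); WM=5
i=4 t=13 v=7: → [12,24); WM=5
i=5 t=16 v=1: → [12,24); WM=15; [0,12) fires=13
i=6 t=21 v=8: → [12,24); WM=15
i=7 t=26 v=7: → [24,36); WM=15
i=8 t=30 v=5: → [24,36); WM=29; [12,24) fires=23
i=9 t=32 v=6: → [24,36); WM=29
i=10 t=33 v=4: → [24,36); WM=29
i=11 t=35 v=4: → [24,36); WM=34
i=12 t=39 v=1: → [36,48); WM=34
i=13 t=43 v=6: → [36,48); WM=34
i=14 t=44 v=5: → [36,48); WM=43; [24,36) fires=26
i=15 t=41 v=5: → [36,48); WM=43
i=16 t=45 v=6: → [36,48); WM=43
i=17 t=48 v=9: → [48,60); WM=47
i=18 t=60 v=1: → [60,72); WM=47
i=19 t=42 v=7: DROP (t<47-4); WM=47
i=20 t=62 v=8: → [60,72); WM=61; [36,48) fires=23 [48,60) fires=9
i=21 t=69 v=2: → [60,72); WM=61

19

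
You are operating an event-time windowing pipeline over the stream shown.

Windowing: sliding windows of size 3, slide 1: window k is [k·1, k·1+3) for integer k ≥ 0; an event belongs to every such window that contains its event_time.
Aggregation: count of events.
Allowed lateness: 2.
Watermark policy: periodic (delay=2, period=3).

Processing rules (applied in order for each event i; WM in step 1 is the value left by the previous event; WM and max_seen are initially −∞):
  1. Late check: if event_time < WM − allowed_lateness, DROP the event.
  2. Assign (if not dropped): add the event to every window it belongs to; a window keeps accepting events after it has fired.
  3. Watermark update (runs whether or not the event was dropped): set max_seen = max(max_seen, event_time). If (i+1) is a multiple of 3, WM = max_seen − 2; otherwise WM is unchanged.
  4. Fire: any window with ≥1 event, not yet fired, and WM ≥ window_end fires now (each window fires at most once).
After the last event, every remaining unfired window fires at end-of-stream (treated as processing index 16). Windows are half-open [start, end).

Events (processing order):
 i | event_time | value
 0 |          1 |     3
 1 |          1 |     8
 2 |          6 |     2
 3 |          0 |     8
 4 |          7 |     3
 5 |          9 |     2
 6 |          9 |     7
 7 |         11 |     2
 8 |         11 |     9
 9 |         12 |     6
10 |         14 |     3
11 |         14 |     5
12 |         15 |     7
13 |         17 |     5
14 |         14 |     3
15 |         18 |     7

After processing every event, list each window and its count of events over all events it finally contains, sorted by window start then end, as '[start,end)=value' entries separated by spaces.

[0,3)=2 [1,4)=2 [4,7)=1 [5,8)=2 [6,9)=2 [7,10)=3 [8,11)=2 [9,12)=4 [10,13)=3 [11,14)=3 [12,15)=4 [13,16)=4 [14,17)=4 [15,18)=2 [16,19)=2 [17,20)=2 [18,21)=1

i=0 t=1 v=3: → [1,4),[0,3); WM=−∞
i=1 t=1 v=8: → [1,4),[0,3); WM=−∞
i=2 t=6 v=2: → [6,9),[5,8),[4,7); WM=4; [0,3) fires=2 [1,4) fires=2
i=3 t=0 v=8: DROP (t<4-2); WM=4
i=4 t=7 v=3: → [7,10),[6,9),[5,8); WM=4
i=5 t=9 v=2: → [9,12),[8,11),[7,10); WM=7; [4,7) fires=1
i=6 t=9 v=7: → [9,12),[8,11),[7,10); WM=7
i=7 t=11 v=2: → [11,14),[10,13),[9,12); WM=7
i=8 t=11 v=9: → [11,14),[10,13),[9,12); WM=9; [5,8) fires=2 [6,9) fires=2
i=9 t=12 v=6: → [12,15),[11,14),[10,13); WM=9
i=10 t=14 v=3: → [14,17),[13,16),[12,15); WM=9
i=11 t=14 v=5: → [14,17),[13,16),[12,15); WM=12; [7,10) fires=3 [8,11) fires=2 [9,12) fires=4
i=12 t=15 v=7: → [15,18),[14,17),[13,16); WM=12
i=13 t=17 v=5: → [17,20),[16,19),[15,18); WM=12
i=14 t=14 v=3: → [14,17),[13,16),[12,15); WM=15; [10,13) fires=3 [11,14) fires=3 [12,15) fires=4
i=15 t=18 v=7: → [18,21),[17,20),[16,19); WM=15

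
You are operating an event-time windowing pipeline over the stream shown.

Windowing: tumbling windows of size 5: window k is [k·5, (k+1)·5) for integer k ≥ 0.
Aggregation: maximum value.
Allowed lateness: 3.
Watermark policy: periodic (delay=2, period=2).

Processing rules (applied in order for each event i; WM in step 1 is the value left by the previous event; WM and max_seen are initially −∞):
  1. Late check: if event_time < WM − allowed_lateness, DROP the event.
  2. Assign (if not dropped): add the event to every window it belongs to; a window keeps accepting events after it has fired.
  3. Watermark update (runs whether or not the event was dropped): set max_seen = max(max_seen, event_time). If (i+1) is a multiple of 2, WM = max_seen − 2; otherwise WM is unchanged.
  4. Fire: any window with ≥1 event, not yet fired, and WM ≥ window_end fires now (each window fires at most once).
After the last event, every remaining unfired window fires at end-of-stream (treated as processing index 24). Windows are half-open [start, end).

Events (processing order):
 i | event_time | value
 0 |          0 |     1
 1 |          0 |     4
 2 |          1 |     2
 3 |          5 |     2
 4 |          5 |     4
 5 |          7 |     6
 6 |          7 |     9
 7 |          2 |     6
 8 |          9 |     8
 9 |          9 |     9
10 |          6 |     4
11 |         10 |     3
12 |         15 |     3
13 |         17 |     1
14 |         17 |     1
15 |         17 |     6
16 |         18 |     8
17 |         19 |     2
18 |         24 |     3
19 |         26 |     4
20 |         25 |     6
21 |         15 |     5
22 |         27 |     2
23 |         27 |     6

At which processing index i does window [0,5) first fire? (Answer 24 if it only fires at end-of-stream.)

5

i=0 t=0 v=1: → [0,5); WM=−∞
i=1 t=0 v=4: → [0,5); WM=-2
i=2 t=1 v=2: → [0,5); WM=-2
i=3 t=5 v=2: → [5,10); WM=3
i=4 t=5 v=4: → [5,10); WM=3
i=5 t=7 v=6: → [5,10); WM=5; [0,5) fires=4
i=6 t=7 v=9: → [5,10); WM=5
i=7 t=2 v=6: → [0,5); WM=5
i=8 t=9 v=8: → [5,10); WM=5
i=9 t=9 v=9: → [5,10); WM=7
i=10 t=6 v=4: → [5,10); WM=7
i=11 t=10 v=3: → [10,15); WM=8
i=12 t=15 v=3: → [15,20); WM=8
i=13 t=17 v=1: → [15,20); WM=15; [5,10) fires=9 [10,15) fires=3
i=14 t=17 v=1: → [15,20); WM=15
i=15 t=17 v=6: → [15,20); WM=15
i=16 t=18 v=8: → [15,20); WM=15
i=17 t=19 v=2: → [15,20); WM=17
i=18 t=24 v=3: → [20,25); WM=17
i=19 t=26 v=4: → [25,30); WM=24; [15,20) fires=8
i=20 t=25 v=6: → [25,30); WM=24
i=21 t=15 v=5: DROP (t<24-3); WM=24
i=22 t=27 v=2: → [25,30); WM=24
i=23 t=27 v=6: → [25,30); WM=25; [20,25) fires=3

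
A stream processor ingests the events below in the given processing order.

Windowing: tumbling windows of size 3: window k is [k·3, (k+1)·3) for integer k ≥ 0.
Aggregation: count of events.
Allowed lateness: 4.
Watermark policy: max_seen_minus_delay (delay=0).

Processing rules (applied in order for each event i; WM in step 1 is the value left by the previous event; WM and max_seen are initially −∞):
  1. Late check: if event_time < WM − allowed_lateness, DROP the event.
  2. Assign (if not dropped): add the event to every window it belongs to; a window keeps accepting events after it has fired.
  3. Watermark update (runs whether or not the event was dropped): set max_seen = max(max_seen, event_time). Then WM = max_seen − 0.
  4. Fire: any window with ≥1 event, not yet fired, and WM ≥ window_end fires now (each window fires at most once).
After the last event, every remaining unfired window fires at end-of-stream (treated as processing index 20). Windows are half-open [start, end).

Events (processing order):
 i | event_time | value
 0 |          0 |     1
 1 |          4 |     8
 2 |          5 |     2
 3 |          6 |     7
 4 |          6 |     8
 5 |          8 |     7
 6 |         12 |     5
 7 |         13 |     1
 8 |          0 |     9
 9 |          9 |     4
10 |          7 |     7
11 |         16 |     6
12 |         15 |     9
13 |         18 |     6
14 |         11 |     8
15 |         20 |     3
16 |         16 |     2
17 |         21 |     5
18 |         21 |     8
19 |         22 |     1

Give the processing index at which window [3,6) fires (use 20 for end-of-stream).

i=0 t=0 v=1: → [0,3); WM=0
i=1 t=4 v=8: → [3,6); WM=4; [0,3) fires=1
i=2 t=5 v=2: → [3,6); WM=5
i=3 t=6 v=7: → [6,9); WM=6; [3,6) fires=2
i=4 t=6 v=8: → [6,9); WM=6
i=5 t=8 v=7: → [6,9); WM=8
i=6 t=12 v=5: → [12,15); WM=12; [6,9) fires=3
i=7 t=13 v=1: → [12,15); WM=13
i=8 t=0 v=9: DROP (t<13-4); WM=13
i=9 t=9 v=4: → [9,12); WM=13; [9,12) fires=1
i=10 t=7 v=7: DROP (t<13-4); WM=13
i=11 t=16 v=6: → [15,18); WM=16; [12,15) fires=2
i=12 t=15 v=9: → [15,18); WM=16
i=13 t=18 v=6: → [18,21); WM=18; [15,18) fires=2
i=14 t=11 v=8: DROP (t<18-4); WM=18
i=15 t=20 v=3: → [18,21); WM=20
i=16 t=16 v=2: → [15,18); WM=20
i=17 t=21 v=5: → [21,24); WM=21; [18,21) fires=2
i=18 t=21 v=8: → [21,24); WM=21
i=19 t=22 v=1: → [21,24); WM=22

3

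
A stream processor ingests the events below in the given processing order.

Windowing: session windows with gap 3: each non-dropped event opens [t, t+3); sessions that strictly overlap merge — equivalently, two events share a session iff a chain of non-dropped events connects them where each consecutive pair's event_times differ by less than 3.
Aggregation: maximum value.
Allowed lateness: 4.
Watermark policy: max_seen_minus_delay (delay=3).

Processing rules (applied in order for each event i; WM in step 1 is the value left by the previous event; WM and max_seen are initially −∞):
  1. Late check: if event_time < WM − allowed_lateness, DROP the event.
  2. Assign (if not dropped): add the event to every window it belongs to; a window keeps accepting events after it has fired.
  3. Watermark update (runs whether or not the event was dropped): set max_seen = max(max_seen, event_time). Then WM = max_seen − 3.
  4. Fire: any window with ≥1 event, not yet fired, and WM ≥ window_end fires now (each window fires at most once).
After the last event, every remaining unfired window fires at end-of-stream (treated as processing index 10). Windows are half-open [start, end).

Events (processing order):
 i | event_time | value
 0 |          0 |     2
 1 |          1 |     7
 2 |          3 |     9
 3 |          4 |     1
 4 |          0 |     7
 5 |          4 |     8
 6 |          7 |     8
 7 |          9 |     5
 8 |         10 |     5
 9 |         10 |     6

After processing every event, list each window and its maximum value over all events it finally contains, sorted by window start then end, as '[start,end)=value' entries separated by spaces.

i=0 t=0 v=2: → [0,3); WM=-3
i=1 t=1 v=7: → [0,4); WM=-2
i=2 t=3 v=9: → [0,6); WM=0
i=3 t=4 v=1: → [0,7); WM=1
i=4 t=0 v=7: → [0,7); WM=1
i=5 t=4 v=8: → [0,7); WM=1
i=6 t=7 v=8: → [7,10); WM=4
i=7 t=9 v=5: → [7,12); WM=6
i=8 t=10 v=5: → [7,13); WM=7
i=9 t=10 v=6: → [7,13); WM=7

[0,7)=9 [7,13)=8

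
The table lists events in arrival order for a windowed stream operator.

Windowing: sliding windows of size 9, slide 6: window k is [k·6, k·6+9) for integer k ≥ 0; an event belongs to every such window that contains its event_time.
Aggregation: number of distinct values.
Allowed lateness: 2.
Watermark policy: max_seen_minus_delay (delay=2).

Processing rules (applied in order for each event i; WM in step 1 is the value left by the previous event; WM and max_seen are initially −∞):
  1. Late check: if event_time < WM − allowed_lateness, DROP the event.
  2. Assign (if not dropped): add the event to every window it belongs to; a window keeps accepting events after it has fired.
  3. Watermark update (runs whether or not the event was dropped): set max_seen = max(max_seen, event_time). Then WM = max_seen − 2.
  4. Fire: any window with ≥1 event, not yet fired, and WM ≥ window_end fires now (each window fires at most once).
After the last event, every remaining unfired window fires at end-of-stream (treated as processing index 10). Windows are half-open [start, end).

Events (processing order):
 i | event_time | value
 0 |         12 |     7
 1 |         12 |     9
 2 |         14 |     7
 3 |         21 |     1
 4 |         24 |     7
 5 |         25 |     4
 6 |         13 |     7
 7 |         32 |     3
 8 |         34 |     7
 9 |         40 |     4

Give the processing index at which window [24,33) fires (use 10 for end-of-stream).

i=0 t=12 v=7: → [12,21),[6,15); WM=10
i=1 t=12 v=9: → [12,21),[6,15); WM=10
i=2 t=14 v=7: → [12,21),[6,15); WM=12
i=3 t=21 v=1: → [18,27); WM=19; [6,15) fires=2
i=4 t=24 v=7: → [24,33),[18,27); WM=22; [12,21) fires=2
i=5 t=25 v=4: → [24,33),[18,27); WM=23
i=6 t=13 v=7: DROP (t<23-2); WM=23
i=7 t=32 v=3: → [30,39),[24,33); WM=30; [18,27) fires=3
i=8 t=34 v=7: → [30,39); WM=32
i=9 t=40 v=4: → [36,45); WM=38; [24,33) fires=3

9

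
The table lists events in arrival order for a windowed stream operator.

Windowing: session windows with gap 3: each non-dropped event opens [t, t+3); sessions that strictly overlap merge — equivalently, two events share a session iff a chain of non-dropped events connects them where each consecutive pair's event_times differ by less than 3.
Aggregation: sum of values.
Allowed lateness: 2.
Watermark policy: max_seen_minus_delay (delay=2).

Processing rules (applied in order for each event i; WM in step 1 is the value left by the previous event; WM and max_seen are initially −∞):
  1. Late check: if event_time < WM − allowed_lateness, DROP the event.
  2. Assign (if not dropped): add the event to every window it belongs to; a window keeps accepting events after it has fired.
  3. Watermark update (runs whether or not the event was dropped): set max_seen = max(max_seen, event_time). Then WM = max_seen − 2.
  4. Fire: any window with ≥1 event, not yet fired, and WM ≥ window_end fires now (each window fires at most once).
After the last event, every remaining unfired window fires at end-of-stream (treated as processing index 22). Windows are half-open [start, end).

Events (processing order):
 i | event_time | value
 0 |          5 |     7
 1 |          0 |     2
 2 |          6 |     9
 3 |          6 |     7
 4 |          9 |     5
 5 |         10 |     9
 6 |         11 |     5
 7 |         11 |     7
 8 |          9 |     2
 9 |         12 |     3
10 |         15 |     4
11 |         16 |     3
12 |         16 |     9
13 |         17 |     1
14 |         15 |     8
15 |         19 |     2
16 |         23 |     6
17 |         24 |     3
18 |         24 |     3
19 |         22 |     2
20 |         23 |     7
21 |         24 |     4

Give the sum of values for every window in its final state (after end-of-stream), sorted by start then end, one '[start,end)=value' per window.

[5,9)=23 [9,15)=31 [15,22)=27 [22,27)=25

i=0 t=5 v=7: → [5,8); WM=3
i=1 t=0 v=2: DROP (t<3-2); WM=3
i=2 t=6 v=9: → [5,9); WM=4
i=3 t=6 v=7: → [5,9); WM=4
i=4 t=9 v=5: → [9,12); WM=7
i=5 t=10 v=9: → [9,13); WM=8
i=6 t=11 v=5: → [9,14); WM=9
i=7 t=11 v=7: → [9,14); WM=9
i=8 t=9 v=2: → [9,14); WM=9
i=9 t=12 v=3: → [9,15); WM=10
i=10 t=15 v=4: → [15,18); WM=13
i=11 t=16 v=3: → [15,19); WM=14
i=12 t=16 v=9: → [15,19); WM=14
i=13 t=17 v=1: → [15,20); WM=15
i=14 t=15 v=8: → [15,20); WM=15
i=15 t=19 v=2: → [15,22); WM=17
i=16 t=23 v=6: → [23,26); WM=21
i=17 t=24 v=3: → [23,27); WM=22
i=18 t=24 v=3: → [23,27); WM=22
i=19 t=22 v=2: → [22,27); WM=22
i=20 t=23 v=7: → [22,27); WM=22
i=21 t=24 v=4: → [22,27); WM=22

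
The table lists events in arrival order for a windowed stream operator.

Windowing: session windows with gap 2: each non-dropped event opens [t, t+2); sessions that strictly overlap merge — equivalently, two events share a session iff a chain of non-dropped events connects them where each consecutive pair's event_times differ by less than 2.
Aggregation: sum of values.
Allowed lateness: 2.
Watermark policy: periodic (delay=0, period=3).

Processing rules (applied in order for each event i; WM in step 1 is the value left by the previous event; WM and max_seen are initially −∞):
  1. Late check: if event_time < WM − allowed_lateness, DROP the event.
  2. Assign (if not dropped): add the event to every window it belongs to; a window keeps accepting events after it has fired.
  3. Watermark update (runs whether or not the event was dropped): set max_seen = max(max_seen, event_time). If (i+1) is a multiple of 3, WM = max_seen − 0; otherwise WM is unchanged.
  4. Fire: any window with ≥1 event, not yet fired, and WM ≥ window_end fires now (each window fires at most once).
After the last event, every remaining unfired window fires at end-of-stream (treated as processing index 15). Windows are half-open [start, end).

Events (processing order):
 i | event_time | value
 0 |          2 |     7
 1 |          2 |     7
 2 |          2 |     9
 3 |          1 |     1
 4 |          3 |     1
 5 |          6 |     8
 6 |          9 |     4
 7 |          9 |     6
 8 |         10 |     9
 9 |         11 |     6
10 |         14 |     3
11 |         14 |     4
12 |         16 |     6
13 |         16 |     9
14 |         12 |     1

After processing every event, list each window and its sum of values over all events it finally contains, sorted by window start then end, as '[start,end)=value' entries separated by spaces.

[1,5)=25 [6,8)=8 [9,14)=26 [14,16)=7 [16,18)=15

i=0 t=2 v=7: → [2,4); WM=−∞
i=1 t=2 v=7: → [2,4); WM=−∞
i=2 t=2 v=9: → [2,4); WM=2
i=3 t=1 v=1: → [1,4); WM=2
i=4 t=3 v=1: → [1,5); WM=2
i=5 t=6 v=8: → [6,8); WM=6
i=6 t=9 v=4: → [9,11); WM=6
i=7 t=9 v=6: → [9,11); WM=6
i=8 t=10 v=9: → [9,12); WM=10
i=9 t=11 v=6: → [9,13); WM=10
i=10 t=14 v=3: → [14,16); WM=10
i=11 t=14 v=4: → [14,16); WM=14
i=12 t=16 v=6: → [16,18); WM=14
i=13 t=16 v=9: → [16,18); WM=14
i=14 t=12 v=1: → [9,14); WM=16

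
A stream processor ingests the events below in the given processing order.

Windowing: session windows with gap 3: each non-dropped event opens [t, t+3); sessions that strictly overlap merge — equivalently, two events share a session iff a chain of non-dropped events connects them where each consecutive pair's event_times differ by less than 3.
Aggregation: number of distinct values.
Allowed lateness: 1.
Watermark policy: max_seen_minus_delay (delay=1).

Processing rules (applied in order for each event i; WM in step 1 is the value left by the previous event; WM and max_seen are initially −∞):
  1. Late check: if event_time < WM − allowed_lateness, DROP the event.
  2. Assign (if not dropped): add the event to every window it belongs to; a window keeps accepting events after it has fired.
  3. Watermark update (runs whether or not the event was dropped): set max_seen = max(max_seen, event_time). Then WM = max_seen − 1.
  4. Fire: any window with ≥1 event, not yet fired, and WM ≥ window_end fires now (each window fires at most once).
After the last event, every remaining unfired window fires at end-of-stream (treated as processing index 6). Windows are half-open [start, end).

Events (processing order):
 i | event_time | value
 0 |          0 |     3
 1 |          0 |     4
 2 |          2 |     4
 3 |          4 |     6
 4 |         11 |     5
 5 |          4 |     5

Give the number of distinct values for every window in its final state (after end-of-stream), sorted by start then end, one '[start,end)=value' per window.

i=0 t=0 v=3: → [0,3); WM=-1
i=1 t=0 v=4: → [0,3); WM=-1
i=2 t=2 v=4: → [0,5); WM=1
i=3 t=4 v=6: → [0,7); WM=3
i=4 t=11 v=5: → [11,14); WM=10
i=5 t=4 v=5: DROP (t<10-1); WM=10

[0,7)=3 [11,14)=1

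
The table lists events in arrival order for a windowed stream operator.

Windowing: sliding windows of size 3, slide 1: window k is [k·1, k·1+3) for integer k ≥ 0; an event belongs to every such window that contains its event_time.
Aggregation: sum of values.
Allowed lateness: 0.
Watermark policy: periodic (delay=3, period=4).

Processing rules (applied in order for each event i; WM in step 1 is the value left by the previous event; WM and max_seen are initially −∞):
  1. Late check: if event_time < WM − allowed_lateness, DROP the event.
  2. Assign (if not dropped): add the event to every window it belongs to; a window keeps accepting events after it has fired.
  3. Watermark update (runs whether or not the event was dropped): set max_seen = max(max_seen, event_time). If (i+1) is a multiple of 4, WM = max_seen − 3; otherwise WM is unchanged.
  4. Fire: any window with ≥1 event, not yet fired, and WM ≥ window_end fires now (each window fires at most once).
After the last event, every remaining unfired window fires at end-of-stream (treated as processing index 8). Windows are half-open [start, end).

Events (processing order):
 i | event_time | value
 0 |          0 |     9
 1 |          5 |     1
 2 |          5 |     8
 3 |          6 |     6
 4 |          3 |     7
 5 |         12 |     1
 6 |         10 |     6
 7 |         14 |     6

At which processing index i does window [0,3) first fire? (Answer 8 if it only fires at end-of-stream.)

3

i=0 t=0 v=9: → [0,3); WM=−∞
i=1 t=5 v=1: → [5,8),[4,7),[3,6); WM=−∞
i=2 t=5 v=8: → [5,8),[4,7),[3,6); WM=−∞
i=3 t=6 v=6: → [6,9),[5,8),[4,7); WM=3; [0,3) fires=9
i=4 t=3 v=7: → [3,6),[2,5),[1,4); WM=3
i=5 t=12 v=1: → [12,15),[11,14),[10,13); WM=3
i=6 t=10 v=6: → [10,13),[9,12),[8,11); WM=3
i=7 t=14 v=6: → [14,17),[13,16),[12,15); WM=11; [1,4) fires=7 [2,5) fires=7 [3,6) fires=16 [4,7) fires=15 [5,8) fires=15 [6,9) fires=6 [8,11) fires=6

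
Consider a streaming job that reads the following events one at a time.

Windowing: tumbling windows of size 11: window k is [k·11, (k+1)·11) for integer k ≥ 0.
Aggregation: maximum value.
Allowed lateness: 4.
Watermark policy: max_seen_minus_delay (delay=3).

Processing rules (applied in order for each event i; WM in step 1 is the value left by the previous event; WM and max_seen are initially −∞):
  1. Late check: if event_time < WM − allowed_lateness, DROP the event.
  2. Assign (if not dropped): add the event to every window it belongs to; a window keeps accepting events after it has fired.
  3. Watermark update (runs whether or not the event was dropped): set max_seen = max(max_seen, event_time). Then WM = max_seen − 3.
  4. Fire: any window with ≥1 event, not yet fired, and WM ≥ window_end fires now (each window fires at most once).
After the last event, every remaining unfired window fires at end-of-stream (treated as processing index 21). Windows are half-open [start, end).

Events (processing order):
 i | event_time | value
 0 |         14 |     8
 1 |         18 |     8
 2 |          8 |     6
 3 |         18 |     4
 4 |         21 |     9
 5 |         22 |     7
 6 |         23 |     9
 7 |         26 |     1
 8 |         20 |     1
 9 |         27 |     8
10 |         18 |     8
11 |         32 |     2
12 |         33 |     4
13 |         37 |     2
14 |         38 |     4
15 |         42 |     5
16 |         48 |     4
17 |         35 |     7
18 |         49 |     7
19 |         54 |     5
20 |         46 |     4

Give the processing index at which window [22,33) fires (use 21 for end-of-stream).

13

i=0 t=14 v=8: → [11,22); WM=11
i=1 t=18 v=8: → [11,22); WM=15
i=2 t=8 v=6: DROP (t<15-4); WM=15
i=3 t=18 v=4: → [11,22); WM=15
i=4 t=21 v=9: → [11,22); WM=18
i=5 t=22 v=7: → [22,33); WM=19
i=6 t=23 v=9: → [22,33); WM=20
i=7 t=26 v=1: → [22,33); WM=23; [11,22) fires=9
i=8 t=20 v=1: → [11,22); WM=23
i=9 t=27 v=8: → [22,33); WM=24
i=10 t=18 v=8: DROP (t<24-4); WM=24
i=11 t=32 v=2: → [22,33); WM=29
i=12 t=33 v=4: → [33,44); WM=30
i=13 t=37 v=2: → [33,44); WM=34; [22,33) fires=9
i=14 t=38 v=4: → [33,44); WM=35
i=15 t=42 v=5: → [33,44); WM=39
i=16 t=48 v=4: → [44,55); WM=45; [33,44) fires=5
i=17 t=35 v=7: DROP (t<45-4); WM=45
i=18 t=49 v=7: → [44,55); WM=46
i=19 t=54 v=5: → [44,55); WM=51
i=20 t=46 v=4: DROP (t<51-4); WM=51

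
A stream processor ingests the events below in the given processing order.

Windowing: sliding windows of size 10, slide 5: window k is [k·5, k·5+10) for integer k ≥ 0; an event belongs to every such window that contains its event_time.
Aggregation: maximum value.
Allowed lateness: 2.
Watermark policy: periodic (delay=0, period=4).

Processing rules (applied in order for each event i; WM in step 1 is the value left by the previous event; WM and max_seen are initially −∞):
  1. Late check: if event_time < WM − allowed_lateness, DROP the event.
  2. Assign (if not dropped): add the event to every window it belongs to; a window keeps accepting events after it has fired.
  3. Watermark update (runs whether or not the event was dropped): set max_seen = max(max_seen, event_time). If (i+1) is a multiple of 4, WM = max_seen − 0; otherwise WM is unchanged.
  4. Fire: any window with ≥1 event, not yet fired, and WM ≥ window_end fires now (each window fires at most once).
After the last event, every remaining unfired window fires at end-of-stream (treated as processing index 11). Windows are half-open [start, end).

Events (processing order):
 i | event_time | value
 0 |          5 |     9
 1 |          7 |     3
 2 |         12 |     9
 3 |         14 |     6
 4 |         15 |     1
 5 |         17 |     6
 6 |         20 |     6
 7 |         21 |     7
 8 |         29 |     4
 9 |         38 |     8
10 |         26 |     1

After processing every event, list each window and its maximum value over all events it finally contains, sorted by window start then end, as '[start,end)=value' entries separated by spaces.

[0,10)=9 [5,15)=9 [10,20)=9 [15,25)=7 [20,30)=7 [25,35)=4 [30,40)=8 [35,45)=8

i=0 t=5 v=9: → [5,15),[0,10); WM=−∞
i=1 t=7 v=3: → [5,15),[0,10); WM=−∞
i=2 t=12 v=9: → [10,20),[5,15); WM=−∞
i=3 t=14 v=6: → [10,20),[5,15); WM=14; [0,10) fires=9
i=4 t=15 v=1: → [15,25),[10,20); WM=14
i=5 t=17 v=6: → [15,25),[10,20); WM=14
i=6 t=20 v=6: → [20,30),[15,25); WM=14
i=7 t=21 v=7: → [20,30),[15,25); WM=21; [5,15) fires=9 [10,20) fires=9
i=8 t=29 v=4: → [25,35),[20,30); WM=21
i=9 t=38 v=8: → [35,45),[30,40); WM=21
i=10 t=26 v=1: → [25,35),[20,30); WM=21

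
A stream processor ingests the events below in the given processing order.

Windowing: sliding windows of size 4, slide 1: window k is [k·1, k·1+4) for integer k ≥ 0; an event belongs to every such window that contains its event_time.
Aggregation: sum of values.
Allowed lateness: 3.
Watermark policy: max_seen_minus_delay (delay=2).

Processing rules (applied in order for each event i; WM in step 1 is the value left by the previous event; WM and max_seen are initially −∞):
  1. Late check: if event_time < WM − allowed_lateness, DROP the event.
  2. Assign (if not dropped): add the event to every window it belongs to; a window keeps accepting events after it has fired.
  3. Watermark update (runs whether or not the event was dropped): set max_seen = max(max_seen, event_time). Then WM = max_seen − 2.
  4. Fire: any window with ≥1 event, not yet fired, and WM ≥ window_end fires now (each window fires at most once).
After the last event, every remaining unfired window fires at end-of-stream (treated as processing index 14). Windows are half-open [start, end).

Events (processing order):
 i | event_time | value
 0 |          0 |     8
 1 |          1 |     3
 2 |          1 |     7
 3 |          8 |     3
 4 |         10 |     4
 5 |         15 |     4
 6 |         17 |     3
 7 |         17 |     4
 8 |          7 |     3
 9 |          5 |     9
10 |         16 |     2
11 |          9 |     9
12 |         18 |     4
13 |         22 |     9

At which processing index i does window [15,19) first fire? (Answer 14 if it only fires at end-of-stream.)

i=0 t=0 v=8: → [0,4); WM=-2
i=1 t=1 v=3: → [1,5),[0,4); WM=-1
i=2 t=1 v=7: → [1,5),[0,4); WM=-1
i=3 t=8 v=3: → [8,12),[7,11),[6,10),[5,9); WM=6; [0,4) fires=18 [1,5) fires=10
i=4 t=10 v=4: → [10,14),[9,13),[8,12),[7,11); WM=8
i=5 t=15 v=4: → [15,19),[14,18),[13,17),[12,16); WM=13; [5,9) fires=3 [6,10) fires=3 [7,11) fires=7 [8,12) fires=7 [9,13) fires=4
i=6 t=17 v=3: → [17,21),[16,20),[15,19),[14,18); WM=15; [10,14) fires=4
i=7 t=17 v=4: → [17,21),[16,20),[15,19),[14,18); WM=15
i=8 t=7 v=3: DROP (t<15-3); WM=15
i=9 t=5 v=9: DROP (t<15-3); WM=15
i=10 t=16 v=2: → [16,20),[15,19),[14,18),[13,17); WM=15
i=11 t=9 v=9: DROP (t<15-3); WM=15
i=12 t=18 v=4: → [18,22),[17,21),[16,20),[15,19); WM=16; [12,16) fires=4
i=13 t=22 v=9: → [22,26),[21,25),[20,24),[19,23); WM=20; [13,17) fires=6 [14,18) fires=13 [15,19) fires=17 [16,20) fires=13

13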